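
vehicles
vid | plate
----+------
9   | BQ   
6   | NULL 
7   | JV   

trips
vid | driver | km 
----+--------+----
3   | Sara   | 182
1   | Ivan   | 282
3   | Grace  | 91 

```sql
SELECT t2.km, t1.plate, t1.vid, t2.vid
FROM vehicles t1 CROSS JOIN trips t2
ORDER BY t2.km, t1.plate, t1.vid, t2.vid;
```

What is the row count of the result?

CROSS JOIN pairs every row of `vehicles` with every row of `trips`: 3 × 3 = 9 rows.

9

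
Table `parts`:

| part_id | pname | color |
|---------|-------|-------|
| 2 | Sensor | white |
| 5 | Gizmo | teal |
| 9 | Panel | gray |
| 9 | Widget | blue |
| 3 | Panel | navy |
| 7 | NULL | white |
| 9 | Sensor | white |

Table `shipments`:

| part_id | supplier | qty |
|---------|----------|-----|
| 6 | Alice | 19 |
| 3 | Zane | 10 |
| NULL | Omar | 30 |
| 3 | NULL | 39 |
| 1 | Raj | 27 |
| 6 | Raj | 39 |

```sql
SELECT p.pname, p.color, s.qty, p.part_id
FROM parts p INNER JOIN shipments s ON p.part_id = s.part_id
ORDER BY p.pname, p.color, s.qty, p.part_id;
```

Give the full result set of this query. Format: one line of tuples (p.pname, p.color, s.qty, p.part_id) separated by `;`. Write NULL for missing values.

(Panel, navy, 10, 3); (Panel, navy, 39, 3)

INNER JOIN keeps only pairs where the ON condition holds.
Matching on p.part_id = s.part_id. A NULL in a compared column never satisfies the condition.
- p (part_id=2) has no partner → excluded.
- p (part_id=5) has no partner → excluded.
- p (part_id=9) has no partner → excluded.
- p (part_id=9) has no partner → excluded.
- p (part_id=3) pairs with 2 row(s) of s.
- p (part_id=7) has no partner → excluded.
- p (part_id=9) has no partner → excluded.
After projecting and ordering:
p.pname | p.color | s.qty | p.part_id
Panel | navy | 10 | 3
Panel | navy | 39 | 3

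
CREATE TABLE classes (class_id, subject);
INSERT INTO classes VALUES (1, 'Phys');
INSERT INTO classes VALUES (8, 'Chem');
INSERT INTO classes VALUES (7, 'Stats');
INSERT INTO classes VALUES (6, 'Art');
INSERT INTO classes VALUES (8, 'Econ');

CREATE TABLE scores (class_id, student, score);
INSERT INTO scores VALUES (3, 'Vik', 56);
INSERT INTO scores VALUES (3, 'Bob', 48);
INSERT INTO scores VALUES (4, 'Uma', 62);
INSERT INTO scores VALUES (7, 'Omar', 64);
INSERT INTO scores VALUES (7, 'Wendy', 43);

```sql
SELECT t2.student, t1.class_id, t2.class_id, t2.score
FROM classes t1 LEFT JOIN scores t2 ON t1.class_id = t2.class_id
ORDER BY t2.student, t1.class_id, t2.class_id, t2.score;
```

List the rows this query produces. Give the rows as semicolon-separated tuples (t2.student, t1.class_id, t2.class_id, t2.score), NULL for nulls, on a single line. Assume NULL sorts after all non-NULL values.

(Omar, 7, 7, 64); (Wendy, 7, 7, 43); (NULL, 1, NULL, NULL); (NULL, 6, NULL, NULL); (NULL, 8, NULL, NULL); (NULL, 8, NULL, NULL)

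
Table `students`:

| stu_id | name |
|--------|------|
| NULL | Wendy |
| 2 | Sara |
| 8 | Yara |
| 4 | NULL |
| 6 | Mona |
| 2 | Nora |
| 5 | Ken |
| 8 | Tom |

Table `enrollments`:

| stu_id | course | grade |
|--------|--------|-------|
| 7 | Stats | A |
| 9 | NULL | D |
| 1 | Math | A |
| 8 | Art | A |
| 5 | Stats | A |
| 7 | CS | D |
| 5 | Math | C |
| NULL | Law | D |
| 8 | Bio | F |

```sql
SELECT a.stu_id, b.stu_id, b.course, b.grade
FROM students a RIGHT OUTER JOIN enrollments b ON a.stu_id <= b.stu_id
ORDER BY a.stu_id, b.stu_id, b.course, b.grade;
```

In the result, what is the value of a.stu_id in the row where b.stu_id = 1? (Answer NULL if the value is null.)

NULL

RIGHT JOIN keeps every row from `enrollments`; unmatched rows get NULL for `students`'s columns.
Matching on a.stu_id <= b.stu_id. A NULL in a compared column never satisfies the condition.
- a (stu_id=NULL) has no partner in b.
- a (stu_id=2) pairs with 7 row(s) of b.
- a (stu_id=8) pairs with 3 row(s) of b.
- a (stu_id=4) pairs with 7 row(s) of b.
- a (stu_id=6) pairs with 5 row(s) of b.
- a (stu_id=2) pairs with 7 row(s) of b.
- a (stu_id=5) pairs with 7 row(s) of b.
- a (stu_id=8) pairs with 3 row(s) of b.
- 2 b row(s) had no a match → kept, a columns NULL.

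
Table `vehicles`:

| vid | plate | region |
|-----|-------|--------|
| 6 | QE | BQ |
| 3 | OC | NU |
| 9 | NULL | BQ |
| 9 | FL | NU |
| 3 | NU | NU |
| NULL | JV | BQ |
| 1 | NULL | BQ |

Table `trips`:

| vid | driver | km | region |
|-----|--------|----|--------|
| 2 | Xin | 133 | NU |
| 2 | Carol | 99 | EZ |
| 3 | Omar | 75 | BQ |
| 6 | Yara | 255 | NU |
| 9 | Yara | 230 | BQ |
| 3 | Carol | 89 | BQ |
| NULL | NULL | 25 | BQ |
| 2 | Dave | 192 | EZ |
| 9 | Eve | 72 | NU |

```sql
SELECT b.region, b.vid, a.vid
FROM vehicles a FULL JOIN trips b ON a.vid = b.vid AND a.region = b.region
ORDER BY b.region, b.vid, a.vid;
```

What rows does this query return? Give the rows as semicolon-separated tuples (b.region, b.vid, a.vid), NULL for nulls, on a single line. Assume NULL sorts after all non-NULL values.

(BQ, 3, NULL); (BQ, 3, NULL); (BQ, 9, 9); (BQ, NULL, NULL); (EZ, 2, NULL); (EZ, 2, NULL); (NU, 2, NULL); (NU, 6, NULL); (NU, 9, 9); (NULL, NULL, 1); (NULL, NULL, 3); (NULL, NULL, 3); (NULL, NULL, 6); (NULL, NULL, NULL)

FULL OUTER JOIN keeps every row from both sides; unmatched rows get NULL for the other side's columns.
Matching on a.vid = b.vid AND a.region = b.region. A NULL in a compared column never satisfies the condition.
Matched pairs: 2; unmatched a rows kept: 5; unmatched b rows kept: 7.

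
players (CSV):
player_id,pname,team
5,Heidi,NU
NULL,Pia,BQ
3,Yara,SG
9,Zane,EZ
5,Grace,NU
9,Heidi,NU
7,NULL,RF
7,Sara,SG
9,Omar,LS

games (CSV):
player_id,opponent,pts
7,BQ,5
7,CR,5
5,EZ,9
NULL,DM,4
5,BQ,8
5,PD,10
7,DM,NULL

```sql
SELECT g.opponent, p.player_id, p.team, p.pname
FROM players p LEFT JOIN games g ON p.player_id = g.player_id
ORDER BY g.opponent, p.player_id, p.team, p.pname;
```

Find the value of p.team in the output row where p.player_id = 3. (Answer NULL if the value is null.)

LEFT JOIN keeps every row from `players`; unmatched rows get NULL for `games`'s columns.
Matching on p.player_id = g.player_id. A NULL in a compared column never satisfies the condition.
Matched pairs: 12; unmatched p rows kept: 5.

SG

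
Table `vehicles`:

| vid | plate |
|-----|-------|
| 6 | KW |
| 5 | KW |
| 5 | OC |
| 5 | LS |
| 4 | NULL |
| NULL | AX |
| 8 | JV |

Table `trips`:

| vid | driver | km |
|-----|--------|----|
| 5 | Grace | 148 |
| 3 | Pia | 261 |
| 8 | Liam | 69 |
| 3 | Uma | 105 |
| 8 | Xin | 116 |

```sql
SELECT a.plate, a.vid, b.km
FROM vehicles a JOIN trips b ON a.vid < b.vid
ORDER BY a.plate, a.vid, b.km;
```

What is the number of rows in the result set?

11

INNER JOIN keeps only pairs where the ON condition holds.
Matching on a.vid < b.vid. A NULL in a compared column never satisfies the condition.
- a (vid=6) pairs with 2 row(s) of b.
- a (vid=5) pairs with 2 row(s) of b.
- a (vid=5) pairs with 2 row(s) of b.
- a (vid=5) pairs with 2 row(s) of b.
- a (vid=4) pairs with 3 row(s) of b.
- a (vid=NULL) has no partner → excluded.
- a (vid=8) has no partner → excluded.
Total: 11 rows.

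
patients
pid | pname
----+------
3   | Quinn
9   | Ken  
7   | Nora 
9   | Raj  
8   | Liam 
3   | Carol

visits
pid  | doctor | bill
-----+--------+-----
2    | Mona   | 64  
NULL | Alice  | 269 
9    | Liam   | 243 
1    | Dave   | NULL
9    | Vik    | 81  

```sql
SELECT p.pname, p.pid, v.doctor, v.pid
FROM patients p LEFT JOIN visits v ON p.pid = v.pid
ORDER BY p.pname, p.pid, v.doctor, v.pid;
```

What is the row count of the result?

8

LEFT JOIN keeps every row from `patients`; unmatched rows get NULL for `visits`'s columns.
Matching on p.pid = v.pid. A NULL in a compared column never satisfies the condition.
Matched pairs: 4; unmatched p rows kept: 4.
Total: 4 matched + 4 padded = 8 rows.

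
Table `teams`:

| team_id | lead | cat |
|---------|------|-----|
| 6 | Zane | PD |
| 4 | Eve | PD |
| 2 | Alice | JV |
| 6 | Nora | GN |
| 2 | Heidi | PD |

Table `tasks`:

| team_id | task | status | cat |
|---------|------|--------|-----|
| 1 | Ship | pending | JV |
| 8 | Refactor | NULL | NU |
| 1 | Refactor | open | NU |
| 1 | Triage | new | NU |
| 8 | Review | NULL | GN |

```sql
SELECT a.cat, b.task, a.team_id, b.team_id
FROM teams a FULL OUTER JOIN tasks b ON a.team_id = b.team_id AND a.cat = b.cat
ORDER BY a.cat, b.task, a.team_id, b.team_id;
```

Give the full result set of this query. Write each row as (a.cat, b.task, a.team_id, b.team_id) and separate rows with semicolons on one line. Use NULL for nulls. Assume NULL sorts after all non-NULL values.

FULL OUTER JOIN keeps every row from both sides; unmatched rows get NULL for the other side's columns.
Matching on a.team_id = b.team_id AND a.cat = b.cat.
- team_id=6, cat=PD: no b row matches, row kept with b columns NULL.
- team_id=4, cat=PD: no b row matches, row kept with b columns NULL.
- team_id=2, cat=JV: no b row matches, row kept with b columns NULL.
- team_id=6, cat=GN: no b row matches, row kept with b columns NULL.
- team_id=2, cat=PD: no b row matches, row kept with b columns NULL.
- 5 b row(s) had no a match → kept, a columns NULL.
After projecting and ordering:
a.cat | b.task | a.team_id | b.team_id
GN | NULL | 6 | NULL
JV | NULL | 2 | NULL
PD | NULL | 2 | NULL
PD | NULL | 4 | NULL
PD | NULL | 6 | NULL
NULL | Refactor | NULL | 1
NULL | Refactor | NULL | 8
NULL | Review | NULL | 8
NULL | Ship | NULL | 1
NULL | Triage | NULL | 1

(GN, NULL, 6, NULL); (JV, NULL, 2, NULL); (PD, NULL, 2, NULL); (PD, NULL, 4, NULL); (PD, NULL, 6, NULL); (NULL, Refactor, NULL, 1); (NULL, Refactor, NULL, 8); (NULL, Review, NULL, 8); (NULL, Ship, NULL, 1); (NULL, Triage, NULL, 1)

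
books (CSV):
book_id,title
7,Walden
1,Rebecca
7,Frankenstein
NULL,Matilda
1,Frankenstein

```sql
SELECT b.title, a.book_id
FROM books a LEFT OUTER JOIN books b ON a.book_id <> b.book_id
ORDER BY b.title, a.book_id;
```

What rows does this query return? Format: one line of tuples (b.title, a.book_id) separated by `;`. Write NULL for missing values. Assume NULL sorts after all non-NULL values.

(Frankenstein, 1); (Frankenstein, 1); (Frankenstein, 7); (Frankenstein, 7); (Rebecca, 7); (Rebecca, 7); (Walden, 1); (Walden, 1); (NULL, NULL)

LEFT JOIN keeps every row from `books a`; unmatched rows get NULL for `books b`'s columns.
Matching on a.book_id <> b.book_id. A NULL in a compared column never satisfies the condition.
Matched pairs: 8; unmatched a rows kept: 1.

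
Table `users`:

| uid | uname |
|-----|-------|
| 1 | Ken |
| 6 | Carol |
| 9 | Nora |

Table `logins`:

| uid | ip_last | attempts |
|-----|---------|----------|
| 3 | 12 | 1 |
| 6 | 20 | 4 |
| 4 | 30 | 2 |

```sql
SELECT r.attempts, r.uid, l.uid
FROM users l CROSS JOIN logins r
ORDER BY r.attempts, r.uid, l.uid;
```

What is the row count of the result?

9

CROSS JOIN pairs every row of `users` with every row of `logins`: 3 × 3 = 9 rows.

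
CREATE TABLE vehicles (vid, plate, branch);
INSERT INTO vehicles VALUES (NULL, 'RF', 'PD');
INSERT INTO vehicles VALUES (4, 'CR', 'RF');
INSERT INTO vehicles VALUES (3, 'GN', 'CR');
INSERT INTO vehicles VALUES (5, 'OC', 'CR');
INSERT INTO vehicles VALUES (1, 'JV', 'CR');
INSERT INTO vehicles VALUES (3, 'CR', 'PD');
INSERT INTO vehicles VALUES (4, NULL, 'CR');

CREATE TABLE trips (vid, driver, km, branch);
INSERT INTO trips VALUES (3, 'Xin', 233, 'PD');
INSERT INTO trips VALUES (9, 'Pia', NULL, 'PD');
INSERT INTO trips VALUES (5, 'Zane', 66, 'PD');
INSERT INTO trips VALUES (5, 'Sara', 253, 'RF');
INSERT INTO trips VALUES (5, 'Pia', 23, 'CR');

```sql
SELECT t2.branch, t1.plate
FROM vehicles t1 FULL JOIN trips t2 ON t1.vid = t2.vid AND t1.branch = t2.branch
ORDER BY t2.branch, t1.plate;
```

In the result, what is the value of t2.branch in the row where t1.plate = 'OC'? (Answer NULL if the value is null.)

CR

FULL OUTER JOIN keeps every row from both sides; unmatched rows get NULL for the other side's columns.
Matching on t1.vid = t2.vid AND t1.branch = t2.branch. A NULL in a compared column never satisfies the condition.
- t1[0] vid=NULL, branch=PD → no match; kept with NULLs on the t2 side.
- t1[1] vid=4, branch=RF → no match; kept with NULLs on the t2 side.
- t1[2] vid=3, branch=CR → no match; kept with NULLs on the t2 side.
- t1[3] vid=5, branch=CR → 1 match(es) in t2 → 1 row(s).
- t1[4] vid=1, branch=CR → no match; kept with NULLs on the t2 side.
- t1[5] vid=3, branch=PD → 1 match(es) in t2 → 1 row(s).
- t1[6] vid=4, branch=CR → no match; kept with NULLs on the t2 side.
- 3 row(s) from t2 found no t1 partner → padded with NULL.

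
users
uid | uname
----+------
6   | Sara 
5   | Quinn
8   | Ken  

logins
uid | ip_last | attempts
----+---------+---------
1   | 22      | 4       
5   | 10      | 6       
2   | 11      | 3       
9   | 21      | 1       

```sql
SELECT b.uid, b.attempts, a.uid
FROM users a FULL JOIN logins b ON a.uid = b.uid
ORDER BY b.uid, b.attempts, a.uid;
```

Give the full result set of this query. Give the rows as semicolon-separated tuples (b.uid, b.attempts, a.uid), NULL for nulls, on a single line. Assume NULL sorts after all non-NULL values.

(1, 4, NULL); (2, 3, NULL); (5, 6, 5); (9, 1, NULL); (NULL, NULL, 6); (NULL, NULL, 8)

FULL OUTER JOIN keeps every row from both sides; unmatched rows get NULL for the other side's columns.
Matching on a.uid = b.uid.
- a row (uid=6): no match → kept, b columns NULL.
- a row (uid=5): matches 1 b row(s) → 1 output row(s).
- a row (uid=8): no match → kept, b columns NULL.
- 3 row(s) from b found no a partner → padded with NULL.
After projecting and ordering:
b.uid | b.attempts | a.uid
1 | 4 | NULL
2 | 3 | NULL
5 | 6 | 5
9 | 1 | NULL
NULL | NULL | 6
NULL | NULL | 8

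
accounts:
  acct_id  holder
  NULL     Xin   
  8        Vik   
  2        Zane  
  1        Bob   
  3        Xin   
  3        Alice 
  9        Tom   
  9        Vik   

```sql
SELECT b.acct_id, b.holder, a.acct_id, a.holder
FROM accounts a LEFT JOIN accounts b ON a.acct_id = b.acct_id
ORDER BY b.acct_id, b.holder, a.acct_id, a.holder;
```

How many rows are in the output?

LEFT JOIN keeps every row from `accounts a`; unmatched rows get NULL for `accounts b`'s columns.
Matching on a.acct_id = b.acct_id. A NULL in a compared column never satisfies the condition.
Matched pairs: 11; unmatched a rows kept: 1.
Total: 11 matched + 1 padded = 12 rows.

12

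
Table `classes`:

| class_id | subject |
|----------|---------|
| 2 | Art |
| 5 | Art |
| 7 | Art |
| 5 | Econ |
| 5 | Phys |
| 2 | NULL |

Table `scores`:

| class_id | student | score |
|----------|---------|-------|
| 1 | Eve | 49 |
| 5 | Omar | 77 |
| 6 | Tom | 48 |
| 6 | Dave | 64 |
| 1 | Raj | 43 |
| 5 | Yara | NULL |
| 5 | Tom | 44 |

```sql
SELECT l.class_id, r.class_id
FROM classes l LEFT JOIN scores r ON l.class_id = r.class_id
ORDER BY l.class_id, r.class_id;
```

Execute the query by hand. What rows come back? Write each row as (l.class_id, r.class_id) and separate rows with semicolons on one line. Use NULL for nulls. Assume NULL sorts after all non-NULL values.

(2, NULL); (2, NULL); (5, 5); (5, 5); (5, 5); (5, 5); (5, 5); (5, 5); (5, 5); (5, 5); (5, 5); (7, NULL)

LEFT JOIN keeps every row from `classes`; unmatched rows get NULL for `scores`'s columns.
Matching on l.class_id = r.class_id.
Matched pairs: 9; unmatched l rows kept: 3.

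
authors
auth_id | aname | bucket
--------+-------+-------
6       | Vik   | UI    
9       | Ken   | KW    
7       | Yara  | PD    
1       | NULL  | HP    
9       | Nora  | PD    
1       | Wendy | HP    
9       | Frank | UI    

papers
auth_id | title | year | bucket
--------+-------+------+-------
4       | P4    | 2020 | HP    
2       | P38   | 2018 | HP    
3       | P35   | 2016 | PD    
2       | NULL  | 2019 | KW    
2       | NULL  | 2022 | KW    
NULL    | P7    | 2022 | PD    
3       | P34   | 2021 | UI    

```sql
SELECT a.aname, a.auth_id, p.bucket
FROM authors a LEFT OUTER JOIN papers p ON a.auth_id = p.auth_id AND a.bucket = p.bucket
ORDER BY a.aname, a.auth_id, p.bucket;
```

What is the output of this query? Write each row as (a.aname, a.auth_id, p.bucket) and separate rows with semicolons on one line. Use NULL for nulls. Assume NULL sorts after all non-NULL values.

LEFT JOIN keeps every row from `authors`; unmatched rows get NULL for `papers`'s columns.
Matching on a.auth_id = p.auth_id AND a.bucket = p.bucket. A NULL in a compared column never satisfies the condition.
- auth_id=6, bucket=UI: no p row matches, row kept with p columns NULL.
- auth_id=9, bucket=KW: no p row matches, row kept with p columns NULL.
- auth_id=7, bucket=PD: no p row matches, row kept with p columns NULL.
- auth_id=1, bucket=HP: no p row matches, row kept with p columns NULL.
- auth_id=9, bucket=PD: no p row matches, row kept with p columns NULL.
- auth_id=1, bucket=HP: no p row matches, row kept with p columns NULL.
- auth_id=9, bucket=UI: no p row matches, row kept with p columns NULL.
After projecting and ordering:
a.aname | a.auth_id | p.bucket
Frank | 9 | NULL
Ken | 9 | NULL
Nora | 9 | NULL
Vik | 6 | NULL
Wendy | 1 | NULL
Yara | 7 | NULL
NULL | 1 | NULL

(Frank, 9, NULL); (Ken, 9, NULL); (Nora, 9, NULL); (Vik, 6, NULL); (Wendy, 1, NULL); (Yara, 7, NULL); (NULL, 1, NULL)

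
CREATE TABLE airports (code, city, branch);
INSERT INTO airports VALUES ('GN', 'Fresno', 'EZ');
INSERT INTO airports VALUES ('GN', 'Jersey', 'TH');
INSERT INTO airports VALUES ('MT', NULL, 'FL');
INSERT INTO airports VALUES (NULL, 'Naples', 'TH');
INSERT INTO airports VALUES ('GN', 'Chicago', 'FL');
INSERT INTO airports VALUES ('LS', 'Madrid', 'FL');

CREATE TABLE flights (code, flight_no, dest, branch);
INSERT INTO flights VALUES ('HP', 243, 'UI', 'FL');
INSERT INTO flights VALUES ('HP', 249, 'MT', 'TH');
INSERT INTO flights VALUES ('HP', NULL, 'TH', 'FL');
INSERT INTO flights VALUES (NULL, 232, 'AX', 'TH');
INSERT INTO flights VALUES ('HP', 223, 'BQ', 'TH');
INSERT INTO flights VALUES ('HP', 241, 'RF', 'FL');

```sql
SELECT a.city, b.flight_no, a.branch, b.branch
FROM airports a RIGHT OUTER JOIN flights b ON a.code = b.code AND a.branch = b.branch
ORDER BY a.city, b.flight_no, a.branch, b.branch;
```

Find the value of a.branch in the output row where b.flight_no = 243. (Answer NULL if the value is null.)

RIGHT JOIN keeps every row from `flights`; unmatched rows get NULL for `airports`'s columns.
Matching on a.code = b.code AND a.branch = b.branch. A NULL in a compared column never satisfies the condition.
Matched pairs: 0; unmatched b rows kept: 6.

NULL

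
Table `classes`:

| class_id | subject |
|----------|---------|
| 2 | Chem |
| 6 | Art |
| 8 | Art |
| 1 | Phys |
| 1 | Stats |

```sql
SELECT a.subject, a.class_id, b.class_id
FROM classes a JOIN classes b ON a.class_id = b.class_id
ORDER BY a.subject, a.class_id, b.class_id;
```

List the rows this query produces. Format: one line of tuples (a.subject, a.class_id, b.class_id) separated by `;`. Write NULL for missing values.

INNER JOIN keeps only pairs where the ON condition holds.
Matching on a.class_id = b.class_id.
- class_id=2: 1 matching b row(s), so 1 row(s) emitted.
- class_id=6: 1 matching b row(s), so 1 row(s) emitted.
- class_id=8: 1 matching b row(s), so 1 row(s) emitted.
- class_id=1: 2 matching b row(s), so 2 row(s) emitted.
- class_id=1: 2 matching b row(s), so 2 row(s) emitted.
After projecting and ordering:
a.subject | a.class_id | b.class_id
Art | 6 | 6
Art | 8 | 8
Chem | 2 | 2
Phys | 1 | 1
Phys | 1 | 1
Stats | 1 | 1
Stats | 1 | 1

(Art, 6, 6); (Art, 8, 8); (Chem, 2, 2); (Phys, 1, 1); (Phys, 1, 1); (Stats, 1, 1); (Stats, 1, 1)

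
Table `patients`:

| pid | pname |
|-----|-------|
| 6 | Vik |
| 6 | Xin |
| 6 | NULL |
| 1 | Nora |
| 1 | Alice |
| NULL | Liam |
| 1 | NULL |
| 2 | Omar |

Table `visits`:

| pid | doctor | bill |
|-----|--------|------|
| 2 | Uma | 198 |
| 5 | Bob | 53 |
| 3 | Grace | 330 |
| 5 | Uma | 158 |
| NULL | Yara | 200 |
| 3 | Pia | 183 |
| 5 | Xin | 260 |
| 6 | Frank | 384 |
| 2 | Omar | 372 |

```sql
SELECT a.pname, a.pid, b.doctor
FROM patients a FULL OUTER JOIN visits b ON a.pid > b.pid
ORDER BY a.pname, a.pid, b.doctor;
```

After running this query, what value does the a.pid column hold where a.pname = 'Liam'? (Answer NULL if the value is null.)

NULL

FULL OUTER JOIN keeps every row from both sides; unmatched rows get NULL for the other side's columns.
Matching on a.pid > b.pid. A NULL in a compared column never satisfies the condition.
- a row (pid=6): matches 7 b row(s) → 7 output row(s).
- a row (pid=6): matches 7 b row(s) → 7 output row(s).
- a row (pid=6): matches 7 b row(s) → 7 output row(s).
- a row (pid=1): no match → kept, b columns NULL.
- a row (pid=1): no match → kept, b columns NULL.
- a row (pid=NULL): no match → kept, b columns NULL.
- a row (pid=1): no match → kept, b columns NULL.
- a row (pid=2): no match → kept, b columns NULL.
- 2 row(s) from b found no a partner → padded with NULL.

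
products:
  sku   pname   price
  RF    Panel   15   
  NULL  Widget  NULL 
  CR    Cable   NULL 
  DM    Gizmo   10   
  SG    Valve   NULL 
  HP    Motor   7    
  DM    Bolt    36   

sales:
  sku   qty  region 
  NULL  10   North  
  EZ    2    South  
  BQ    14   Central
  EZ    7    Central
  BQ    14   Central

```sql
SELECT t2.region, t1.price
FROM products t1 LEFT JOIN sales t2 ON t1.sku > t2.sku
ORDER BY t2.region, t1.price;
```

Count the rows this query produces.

19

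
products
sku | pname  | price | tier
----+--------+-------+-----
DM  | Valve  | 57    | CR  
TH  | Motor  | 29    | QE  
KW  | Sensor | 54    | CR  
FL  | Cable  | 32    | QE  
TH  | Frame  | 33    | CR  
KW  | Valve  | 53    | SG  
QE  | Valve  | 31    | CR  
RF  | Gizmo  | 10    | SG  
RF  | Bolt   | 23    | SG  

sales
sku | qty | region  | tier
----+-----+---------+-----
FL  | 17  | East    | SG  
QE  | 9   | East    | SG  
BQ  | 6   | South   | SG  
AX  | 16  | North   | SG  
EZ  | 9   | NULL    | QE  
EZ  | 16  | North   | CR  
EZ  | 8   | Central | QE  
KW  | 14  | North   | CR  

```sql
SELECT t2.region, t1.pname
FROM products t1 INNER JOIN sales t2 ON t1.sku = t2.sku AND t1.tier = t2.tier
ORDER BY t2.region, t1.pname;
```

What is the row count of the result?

1

INNER JOIN keeps only pairs where the ON condition holds.
Matching on t1.sku = t2.sku AND t1.tier = t2.tier.
- sku=DM, tier=CR: no matching t2 row, dropped.
- sku=TH, tier=QE: no matching t2 row, dropped.
- sku=KW, tier=CR: 1 matching t2 row(s), so 1 row(s) emitted.
- sku=FL, tier=QE: no matching t2 row, dropped.
- sku=TH, tier=CR: no matching t2 row, dropped.
- sku=KW, tier=SG: no matching t2 row, dropped.
- sku=QE, tier=CR: no matching t2 row, dropped.
- sku=RF, tier=SG: no matching t2 row, dropped.
- sku=RF, tier=SG: no matching t2 row, dropped.
Total: 1 rows.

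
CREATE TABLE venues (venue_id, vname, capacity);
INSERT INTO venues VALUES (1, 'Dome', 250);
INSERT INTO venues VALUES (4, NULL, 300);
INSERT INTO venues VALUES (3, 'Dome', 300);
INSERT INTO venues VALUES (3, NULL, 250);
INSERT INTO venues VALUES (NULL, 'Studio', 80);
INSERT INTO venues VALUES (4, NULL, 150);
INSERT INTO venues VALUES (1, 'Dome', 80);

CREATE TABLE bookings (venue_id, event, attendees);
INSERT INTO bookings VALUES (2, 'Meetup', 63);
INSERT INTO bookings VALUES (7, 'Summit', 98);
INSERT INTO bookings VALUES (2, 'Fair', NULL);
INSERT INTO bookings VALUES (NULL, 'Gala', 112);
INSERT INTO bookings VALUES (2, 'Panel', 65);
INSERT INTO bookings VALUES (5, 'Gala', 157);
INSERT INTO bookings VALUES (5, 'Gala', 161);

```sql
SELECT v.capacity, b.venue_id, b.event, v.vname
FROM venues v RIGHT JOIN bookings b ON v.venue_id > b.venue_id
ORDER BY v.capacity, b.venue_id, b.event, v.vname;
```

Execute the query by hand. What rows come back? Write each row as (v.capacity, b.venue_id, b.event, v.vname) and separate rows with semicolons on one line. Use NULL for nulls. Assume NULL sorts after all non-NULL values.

RIGHT JOIN keeps every row from `bookings`; unmatched rows get NULL for `venues`'s columns.
Matching on v.venue_id > b.venue_id. A NULL in a compared column never satisfies the condition.
- venue_id=1: no matching b row.
- venue_id=4: 3 matching b row(s), so 3 row(s) emitted.
- venue_id=3: 3 matching b row(s), so 3 row(s) emitted.
- venue_id=3: 3 matching b row(s), so 3 row(s) emitted.
- venue_id=NULL: no matching b row.
- venue_id=4: 3 matching b row(s), so 3 row(s) emitted.
- venue_id=1: no matching b row.
- plus 4 unmatched b row(s), each kept with NULL v columns.

(150, 2, Fair, NULL); (150, 2, Meetup, NULL); (150, 2, Panel, NULL); (250, 2, Fair, NULL); (250, 2, Meetup, NULL); (250, 2, Panel, NULL); (300, 2, Fair, Dome); (300, 2, Fair, NULL); (300, 2, Meetup, Dome); (300, 2, Meetup, NULL); (300, 2, Panel, Dome); (300, 2, Panel, NULL); (NULL, 5, Gala, NULL); (NULL, 5, Gala, NULL); (NULL, 7, Summit, NULL); (NULL, NULL, Gala, NULL)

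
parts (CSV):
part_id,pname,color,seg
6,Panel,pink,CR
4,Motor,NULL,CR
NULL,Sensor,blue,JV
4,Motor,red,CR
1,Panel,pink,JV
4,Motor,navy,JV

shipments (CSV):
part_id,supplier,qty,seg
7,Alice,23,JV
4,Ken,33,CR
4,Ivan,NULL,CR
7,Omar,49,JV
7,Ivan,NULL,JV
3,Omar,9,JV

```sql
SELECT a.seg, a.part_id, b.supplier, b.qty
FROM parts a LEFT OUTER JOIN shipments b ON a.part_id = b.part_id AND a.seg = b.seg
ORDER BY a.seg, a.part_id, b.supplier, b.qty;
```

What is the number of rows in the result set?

8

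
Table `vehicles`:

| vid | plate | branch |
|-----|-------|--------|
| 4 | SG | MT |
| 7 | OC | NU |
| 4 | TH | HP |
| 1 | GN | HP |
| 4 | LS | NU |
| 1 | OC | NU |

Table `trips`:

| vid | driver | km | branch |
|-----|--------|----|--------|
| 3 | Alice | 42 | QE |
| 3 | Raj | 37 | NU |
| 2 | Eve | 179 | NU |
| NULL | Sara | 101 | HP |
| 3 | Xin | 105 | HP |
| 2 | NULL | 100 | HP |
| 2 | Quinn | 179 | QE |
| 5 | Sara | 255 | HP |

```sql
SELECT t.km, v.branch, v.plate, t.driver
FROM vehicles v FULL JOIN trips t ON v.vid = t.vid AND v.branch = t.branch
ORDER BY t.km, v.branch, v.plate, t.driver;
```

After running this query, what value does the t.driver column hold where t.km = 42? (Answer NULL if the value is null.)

Alice

FULL OUTER JOIN keeps every row from both sides; unmatched rows get NULL for the other side's columns.
Matching on v.vid = t.vid AND v.branch = t.branch. A NULL in a compared column never satisfies the condition.
Matched pairs: 0; unmatched v rows kept: 6; unmatched t rows kept: 8.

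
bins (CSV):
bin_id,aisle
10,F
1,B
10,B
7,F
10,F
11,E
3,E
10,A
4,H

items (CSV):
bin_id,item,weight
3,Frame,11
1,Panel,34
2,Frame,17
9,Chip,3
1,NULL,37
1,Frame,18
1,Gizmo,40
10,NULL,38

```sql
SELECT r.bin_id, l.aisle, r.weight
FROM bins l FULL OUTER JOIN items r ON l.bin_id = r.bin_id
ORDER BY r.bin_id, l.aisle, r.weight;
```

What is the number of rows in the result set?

14

FULL OUTER JOIN keeps every row from both sides; unmatched rows get NULL for the other side's columns.
Matching on l.bin_id = r.bin_id.
Matched pairs: 9; unmatched l rows kept: 3; unmatched r rows kept: 2.
Total: 9 matched + 5 padded = 14 rows.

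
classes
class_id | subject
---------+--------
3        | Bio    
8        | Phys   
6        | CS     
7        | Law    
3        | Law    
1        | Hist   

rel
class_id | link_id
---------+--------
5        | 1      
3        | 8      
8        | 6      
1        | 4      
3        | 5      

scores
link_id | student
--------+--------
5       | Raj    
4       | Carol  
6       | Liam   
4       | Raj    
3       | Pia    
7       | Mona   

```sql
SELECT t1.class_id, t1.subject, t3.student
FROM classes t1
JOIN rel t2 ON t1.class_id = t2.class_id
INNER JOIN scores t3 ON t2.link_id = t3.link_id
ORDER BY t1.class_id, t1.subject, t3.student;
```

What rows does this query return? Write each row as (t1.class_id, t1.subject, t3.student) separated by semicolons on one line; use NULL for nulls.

Step 1 — t1 INNER JOIN t2 on class_id → 6 row(s).
Then INNER JOIN `scores t3` on link_id: keep only rows whose t2.link_id appears in t3.

(1, Hist, Carol); (1, Hist, Raj); (3, Bio, Raj); (3, Law, Raj); (8, Phys, Liam)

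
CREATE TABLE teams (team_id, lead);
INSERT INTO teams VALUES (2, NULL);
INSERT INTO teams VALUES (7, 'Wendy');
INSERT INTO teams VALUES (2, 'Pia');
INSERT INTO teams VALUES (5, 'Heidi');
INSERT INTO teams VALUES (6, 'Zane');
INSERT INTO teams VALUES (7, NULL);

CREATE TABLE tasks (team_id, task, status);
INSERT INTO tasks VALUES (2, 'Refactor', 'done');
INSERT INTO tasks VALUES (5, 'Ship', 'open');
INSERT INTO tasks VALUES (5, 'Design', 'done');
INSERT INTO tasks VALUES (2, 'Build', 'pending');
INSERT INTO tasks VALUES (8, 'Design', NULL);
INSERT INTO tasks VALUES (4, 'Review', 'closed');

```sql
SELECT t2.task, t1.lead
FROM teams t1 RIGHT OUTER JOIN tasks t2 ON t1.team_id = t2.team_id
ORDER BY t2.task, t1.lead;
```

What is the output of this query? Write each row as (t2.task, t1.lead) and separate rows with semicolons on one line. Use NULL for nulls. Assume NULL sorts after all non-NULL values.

(Build, Pia); (Build, NULL); (Design, Heidi); (Design, NULL); (Refactor, Pia); (Refactor, NULL); (Review, NULL); (Ship, Heidi)

RIGHT JOIN keeps every row from `tasks`; unmatched rows get NULL for `teams`'s columns.
Matching on t1.team_id = t2.team_id.
- team_id=2: 2 matching t2 row(s), so 2 row(s) emitted.
- team_id=7: no matching t2 row.
- team_id=2: 2 matching t2 row(s), so 2 row(s) emitted.
- team_id=5: 2 matching t2 row(s), so 2 row(s) emitted.
- team_id=6: no matching t2 row.
- team_id=7: no matching t2 row.
- 2 row(s) from t2 found no t1 partner → padded with NULL.
After projecting and ordering:
t2.task | t1.lead
Build | Pia
Build | NULL
Design | Heidi
Design | NULL
Refactor | Pia
Refactor | NULL
Review | NULL
Ship | Heidi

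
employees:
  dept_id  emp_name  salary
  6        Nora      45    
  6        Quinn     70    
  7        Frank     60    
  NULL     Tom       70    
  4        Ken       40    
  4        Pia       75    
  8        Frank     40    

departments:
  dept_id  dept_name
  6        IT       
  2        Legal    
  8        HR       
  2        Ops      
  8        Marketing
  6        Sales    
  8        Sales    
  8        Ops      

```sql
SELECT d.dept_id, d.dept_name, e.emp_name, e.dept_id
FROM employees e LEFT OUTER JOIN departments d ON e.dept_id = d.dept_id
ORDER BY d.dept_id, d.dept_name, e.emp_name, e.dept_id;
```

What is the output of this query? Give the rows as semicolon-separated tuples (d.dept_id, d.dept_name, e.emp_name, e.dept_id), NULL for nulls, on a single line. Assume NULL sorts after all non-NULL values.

(6, IT, Nora, 6); (6, IT, Quinn, 6); (6, Sales, Nora, 6); (6, Sales, Quinn, 6); (8, HR, Frank, 8); (8, Marketing, Frank, 8); (8, Ops, Frank, 8); (8, Sales, Frank, 8); (NULL, NULL, Frank, 7); (NULL, NULL, Ken, 4); (NULL, NULL, Pia, 4); (NULL, NULL, Tom, NULL)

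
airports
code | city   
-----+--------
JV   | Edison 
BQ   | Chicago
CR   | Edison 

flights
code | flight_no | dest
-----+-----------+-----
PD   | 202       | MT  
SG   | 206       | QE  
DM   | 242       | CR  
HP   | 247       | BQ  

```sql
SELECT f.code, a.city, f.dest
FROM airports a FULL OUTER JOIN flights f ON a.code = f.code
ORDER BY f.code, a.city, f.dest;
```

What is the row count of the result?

7

FULL OUTER JOIN keeps every row from both sides; unmatched rows get NULL for the other side's columns.
Matching on a.code = f.code.
- a (code=JV) has no partner → padded with NULL.
- a (code=BQ) has no partner → padded with NULL.
- a (code=CR) has no partner → padded with NULL.
- 4 row(s) from f found no a partner → padded with NULL.
Total: 0 matched + 7 padded = 7 rows.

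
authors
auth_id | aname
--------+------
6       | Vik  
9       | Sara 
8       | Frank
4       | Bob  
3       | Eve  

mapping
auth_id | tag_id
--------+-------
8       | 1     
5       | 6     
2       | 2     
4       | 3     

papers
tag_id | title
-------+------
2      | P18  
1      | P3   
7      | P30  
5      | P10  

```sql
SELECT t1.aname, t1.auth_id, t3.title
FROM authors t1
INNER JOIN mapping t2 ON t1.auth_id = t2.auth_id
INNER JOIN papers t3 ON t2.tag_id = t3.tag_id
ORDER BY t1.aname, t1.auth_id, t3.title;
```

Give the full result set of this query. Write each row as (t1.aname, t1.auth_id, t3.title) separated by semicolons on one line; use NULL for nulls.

Evaluate left to right. First `authors t1 INNER JOIN mapping t2` on auth_id: 2 row(s).
Then INNER JOIN `papers t3` on tag_id: keep only rows whose t2.tag_id appears in t3.

(Frank, 8, P3)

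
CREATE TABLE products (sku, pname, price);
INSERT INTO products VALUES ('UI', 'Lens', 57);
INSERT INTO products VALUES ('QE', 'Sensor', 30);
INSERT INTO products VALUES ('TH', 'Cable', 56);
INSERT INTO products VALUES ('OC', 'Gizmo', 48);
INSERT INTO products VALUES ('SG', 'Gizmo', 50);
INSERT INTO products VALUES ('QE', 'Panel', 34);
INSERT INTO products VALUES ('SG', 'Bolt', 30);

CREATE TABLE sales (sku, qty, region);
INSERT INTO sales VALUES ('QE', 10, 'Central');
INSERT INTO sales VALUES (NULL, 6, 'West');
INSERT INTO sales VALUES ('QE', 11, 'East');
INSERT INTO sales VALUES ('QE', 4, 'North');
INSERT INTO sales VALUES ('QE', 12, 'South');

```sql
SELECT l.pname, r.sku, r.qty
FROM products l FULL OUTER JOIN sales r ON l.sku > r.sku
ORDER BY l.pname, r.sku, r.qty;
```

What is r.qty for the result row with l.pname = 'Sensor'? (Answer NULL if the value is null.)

NULL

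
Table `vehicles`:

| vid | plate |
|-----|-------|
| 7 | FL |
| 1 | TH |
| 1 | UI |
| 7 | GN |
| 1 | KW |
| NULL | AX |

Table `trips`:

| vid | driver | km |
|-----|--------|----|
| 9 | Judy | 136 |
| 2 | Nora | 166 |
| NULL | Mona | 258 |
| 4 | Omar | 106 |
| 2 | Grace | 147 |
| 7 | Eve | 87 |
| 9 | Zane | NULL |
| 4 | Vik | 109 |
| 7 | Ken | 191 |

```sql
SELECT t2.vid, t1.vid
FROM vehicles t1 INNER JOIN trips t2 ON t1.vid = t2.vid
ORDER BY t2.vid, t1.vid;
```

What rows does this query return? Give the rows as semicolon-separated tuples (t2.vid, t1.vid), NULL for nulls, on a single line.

INNER JOIN keeps only pairs where the ON condition holds.
Matching on t1.vid = t2.vid. A NULL in a compared column never satisfies the condition.
Matched pairs: 4.

(7, 7); (7, 7); (7, 7); (7, 7)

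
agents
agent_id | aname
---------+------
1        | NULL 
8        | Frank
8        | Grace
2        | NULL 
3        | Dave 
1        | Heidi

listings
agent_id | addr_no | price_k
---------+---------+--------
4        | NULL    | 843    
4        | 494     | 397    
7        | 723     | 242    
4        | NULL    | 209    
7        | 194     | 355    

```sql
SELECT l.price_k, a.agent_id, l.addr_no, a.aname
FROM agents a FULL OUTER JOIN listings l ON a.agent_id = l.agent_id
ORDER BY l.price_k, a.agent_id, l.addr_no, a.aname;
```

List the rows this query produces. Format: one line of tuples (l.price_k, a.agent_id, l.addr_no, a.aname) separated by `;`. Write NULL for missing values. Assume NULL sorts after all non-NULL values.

FULL OUTER JOIN keeps every row from both sides; unmatched rows get NULL for the other side's columns.
Matching on a.agent_id = l.agent_id.
- a[0] agent_id=1 → no match; kept with NULLs on the l side.
- a[1] agent_id=8 → no match; kept with NULLs on the l side.
- a[2] agent_id=8 → no match; kept with NULLs on the l side.
- a[3] agent_id=2 → no match; kept with NULLs on the l side.
- a[4] agent_id=3 → no match; kept with NULLs on the l side.
- a[5] agent_id=1 → no match; kept with NULLs on the l side.
- 5 row(s) from l found no a partner → padded with NULL.

(209, NULL, NULL, NULL); (242, NULL, 723, NULL); (355, NULL, 194, NULL); (397, NULL, 494, NULL); (843, NULL, NULL, NULL); (NULL, 1, NULL, Heidi); (NULL, 1, NULL, NULL); (NULL, 2, NULL, NULL); (NULL, 3, NULL, Dave); (NULL, 8, NULL, Frank); (NULL, 8, NULL, Grace)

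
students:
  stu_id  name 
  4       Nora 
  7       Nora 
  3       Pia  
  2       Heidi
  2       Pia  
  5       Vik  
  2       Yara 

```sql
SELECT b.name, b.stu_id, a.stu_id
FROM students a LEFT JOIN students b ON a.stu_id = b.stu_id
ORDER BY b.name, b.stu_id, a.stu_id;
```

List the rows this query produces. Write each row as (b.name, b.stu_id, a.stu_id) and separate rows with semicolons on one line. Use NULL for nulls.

LEFT JOIN keeps every row from `students a`; unmatched rows get NULL for `students b`'s columns.
Matching on a.stu_id = b.stu_id.
Matched pairs: 13; unmatched a rows kept: 0.

(Heidi, 2, 2); (Heidi, 2, 2); (Heidi, 2, 2); (Nora, 4, 4); (Nora, 7, 7); (Pia, 2, 2); (Pia, 2, 2); (Pia, 2, 2); (Pia, 3, 3); (Vik, 5, 5); (Yara, 2, 2); (Yara, 2, 2); (Yara, 2, 2)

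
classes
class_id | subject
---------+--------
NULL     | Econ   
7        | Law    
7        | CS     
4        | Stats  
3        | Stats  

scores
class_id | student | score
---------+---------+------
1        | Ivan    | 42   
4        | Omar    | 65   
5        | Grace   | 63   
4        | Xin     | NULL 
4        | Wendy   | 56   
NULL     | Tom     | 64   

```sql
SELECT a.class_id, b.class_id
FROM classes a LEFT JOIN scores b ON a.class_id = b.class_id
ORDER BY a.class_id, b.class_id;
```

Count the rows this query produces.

LEFT JOIN keeps every row from `classes`; unmatched rows get NULL for `scores`'s columns.
Matching on a.class_id = b.class_id. A NULL in a compared column never satisfies the condition.
- class_id=NULL: no b row matches, row kept with b columns NULL.
- class_id=7: no b row matches, row kept with b columns NULL.
- class_id=7: no b row matches, row kept with b columns NULL.
- class_id=4: 3 matching b row(s), so 3 row(s) emitted.
- class_id=3: no b row matches, row kept with b columns NULL.
Total: 3 matched + 4 padded = 7 rows.

7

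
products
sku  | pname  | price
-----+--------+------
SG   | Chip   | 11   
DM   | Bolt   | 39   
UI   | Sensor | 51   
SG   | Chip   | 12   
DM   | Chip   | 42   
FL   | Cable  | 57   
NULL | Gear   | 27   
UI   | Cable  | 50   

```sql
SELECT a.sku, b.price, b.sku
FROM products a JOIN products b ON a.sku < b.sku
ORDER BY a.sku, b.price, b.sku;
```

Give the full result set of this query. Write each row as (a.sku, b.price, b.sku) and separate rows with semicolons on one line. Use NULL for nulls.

(DM, 11, SG); (DM, 11, SG); (DM, 12, SG); (DM, 12, SG); (DM, 50, UI); (DM, 50, UI); (DM, 51, UI); (DM, 51, UI); (DM, 57, FL); (DM, 57, FL); (FL, 11, SG); (FL, 12, SG); (FL, 50, UI); (FL, 51, UI); (SG, 50, UI); (SG, 50, UI); (SG, 51, UI); (SG, 51, UI)

INNER JOIN keeps only pairs where the ON condition holds.
Matching on a.sku < b.sku. A NULL in a compared column never satisfies the condition.
- a (sku=SG) pairs with 2 row(s) of b.
- a (sku=DM) pairs with 5 row(s) of b.
- a (sku=UI) has no partner → excluded.
- a (sku=SG) pairs with 2 row(s) of b.
- a (sku=DM) pairs with 5 row(s) of b.
- a (sku=FL) pairs with 4 row(s) of b.
- a (sku=NULL) has no partner → excluded.
- a (sku=UI) has no partner → excluded.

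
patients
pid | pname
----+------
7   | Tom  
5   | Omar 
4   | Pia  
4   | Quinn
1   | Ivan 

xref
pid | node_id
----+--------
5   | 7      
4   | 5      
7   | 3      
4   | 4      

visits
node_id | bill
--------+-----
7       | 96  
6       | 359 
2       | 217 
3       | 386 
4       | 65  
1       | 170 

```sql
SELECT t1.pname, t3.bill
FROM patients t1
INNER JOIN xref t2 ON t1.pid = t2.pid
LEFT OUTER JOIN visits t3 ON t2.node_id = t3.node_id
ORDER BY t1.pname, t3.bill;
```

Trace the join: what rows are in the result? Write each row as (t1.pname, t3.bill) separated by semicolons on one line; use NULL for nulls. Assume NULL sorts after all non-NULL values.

Joins associate left-to-right: patients INNER JOIN xref on pid gives 6 intermediate row(s).
Then LEFT JOIN `visits t3` on node_id: each of those 6 rows is kept; rows whose t2.node_id has no match in t3 get NULL for t3's columns.

(Omar, 96); (Pia, 65); (Pia, NULL); (Quinn, 65); (Quinn, NULL); (Tom, 386)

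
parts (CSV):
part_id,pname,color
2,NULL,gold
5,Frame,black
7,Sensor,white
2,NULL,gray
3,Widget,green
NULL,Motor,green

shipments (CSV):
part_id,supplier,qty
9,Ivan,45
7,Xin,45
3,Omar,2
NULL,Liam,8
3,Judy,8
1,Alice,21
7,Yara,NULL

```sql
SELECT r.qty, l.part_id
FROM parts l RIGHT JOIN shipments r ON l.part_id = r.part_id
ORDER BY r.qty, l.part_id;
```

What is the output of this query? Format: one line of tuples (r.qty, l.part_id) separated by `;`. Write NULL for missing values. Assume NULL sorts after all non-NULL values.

RIGHT JOIN keeps every row from `shipments`; unmatched rows get NULL for `parts`'s columns.
Matching on l.part_id = r.part_id. A NULL in a compared column never satisfies the condition.
- l row (part_id=2): no match.
- l row (part_id=5): no match.
- l row (part_id=7): matches 2 r row(s) → 2 output row(s).
- l row (part_id=2): no match.
- l row (part_id=3): matches 2 r row(s) → 2 output row(s).
- l row (part_id=NULL): no match.
- plus 3 unmatched r row(s), each kept with NULL l columns.
After projecting and ordering:
r.qty | l.part_id
2 | 3
8 | 3
8 | NULL
21 | NULL
45 | 7
45 | NULL
NULL | 7

(2, 3); (8, 3); (8, NULL); (21, NULL); (45, 7); (45, NULL); (NULL, 7)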